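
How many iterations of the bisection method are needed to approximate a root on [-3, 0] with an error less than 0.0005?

We need (b-a)/2^n ≤ 0.0005
(0 - (-3))/2^n ≤ 0.0005
3/2^n ≤ 0.0005
2^n ≥ 6000
n ≥ log₂(6000) = 12.55
n ≥ 13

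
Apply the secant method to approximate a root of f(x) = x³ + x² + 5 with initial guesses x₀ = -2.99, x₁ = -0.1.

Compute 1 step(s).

f(x) = x³ + x² + 5
x₀ = -2.99, x₁ = -0.1

Secant formula: x_{n+1} = x_n - f(x_n)(x_n - x_{n-1})/(f(x_n) - f(x_{n-1}))

Iteration 1:
  f(-2.990000) = -12.790799
  f(-0.100000) = 5.009000
  x_2 = -0.100000 - 5.009000×(-0.100000 - (-2.990000))/(5.009000 - (-12.790799))
       = -0.913268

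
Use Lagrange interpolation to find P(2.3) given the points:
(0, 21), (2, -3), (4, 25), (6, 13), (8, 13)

Lagrange interpolation formula:
P(x) = Σ yᵢ × Lᵢ(x)
where Lᵢ(x) = Π_{j≠i} (x - xⱼ)/(xᵢ - xⱼ)

L_0(2.3) = (2.3 - 2)/(0 - 2) × (2.3 - 4)/(0 - 4) × (2.3 - 6)/(0 - 6) × (2.3 - 8)/(0 - 8) = -0.028010
L_1(2.3) = (2.3 - 0)/(2 - 0) × (2.3 - 4)/(2 - 4) × (2.3 - 6)/(2 - 6) × (2.3 - 8)/(2 - 8) = 0.858978
L_2(2.3) = (2.3 - 0)/(4 - 0) × (2.3 - 2)/(4 - 2) × (2.3 - 6)/(4 - 6) × (2.3 - 8)/(4 - 8) = 0.227377
L_3(2.3) = (2.3 - 0)/(6 - 0) × (2.3 - 2)/(6 - 2) × (2.3 - 4)/(6 - 4) × (2.3 - 8)/(6 - 8) = -0.069647
L_4(2.3) = (2.3 - 0)/(8 - 0) × (2.3 - 2)/(8 - 2) × (2.3 - 4)/(8 - 4) × (2.3 - 6)/(8 - 6) = 0.011302

P(2.3) = 21×L_0(2.3) + (-3)×L_1(2.3) + 25×L_2(2.3) + 13×L_3(2.3) + 13×L_4(2.3)
P(2.3) = 1.760787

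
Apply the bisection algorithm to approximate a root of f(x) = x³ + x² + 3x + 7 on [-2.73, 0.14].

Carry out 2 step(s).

f(x) = x³ + x² + 3x + 7
Initial interval: [-2.73, 0.14]

Iteration 1:
  c_1 = (-2.730000 + 0.140000)/2 = -1.295000
  f(c_1) = f(-1.295000) = 2.620278
  f(a) × f(c) < 0, new interval: [-2.730000, -1.295000]
Iteration 2:
  c_2 = (-2.730000 + (-1.295000))/2 = -2.012500
  f(c_2) = f(-2.012500) = -3.138283
  f(a) × f(c) ≥ 0, new interval: [-2.012500, -1.295000]

After 2 iteration(s), the approximation is c_2 = -2.012500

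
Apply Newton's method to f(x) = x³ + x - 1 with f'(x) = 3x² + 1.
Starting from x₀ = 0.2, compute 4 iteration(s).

f(x) = x³ + x - 1
f'(x) = 3x² + 1
x₀ = 0.2

Newton-Raphson formula: x_{n+1} = x_n - f(x_n)/f'(x_n)

Iteration 1:
  f(0.200000) = -0.792000
  f'(0.200000) = 1.120000
  x_1 = 0.200000 - (-0.792000)/1.120000 = 0.907143
Iteration 2:
  f(0.907143) = 0.653638
  f'(0.907143) = 3.468724
  x_2 = 0.907143 - 0.653638/3.468724 = 0.718705
Iteration 3:
  f(0.718705) = 0.089943
  f'(0.718705) = 2.549612
  x_3 = 0.718705 - 0.089943/2.549612 = 0.683428
Iteration 4:
  f(0.683428) = 0.002639
  f'(0.683428) = 2.401222
  x_4 = 0.683428 - 0.002639/2.401222 = 0.682329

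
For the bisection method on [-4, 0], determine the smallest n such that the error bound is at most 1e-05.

We need (b-a)/2^n ≤ 1e-05
(0 - (-4))/2^n ≤ 1e-05
4/2^n ≤ 1e-05
2^n ≥ 400000
n ≥ log₂(400000) = 18.61
n ≥ 19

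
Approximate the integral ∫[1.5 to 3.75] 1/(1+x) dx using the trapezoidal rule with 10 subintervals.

f(x) = 1/(1+x)
a = 1.5, b = 3.75, n = 10
h = (b - a)/n = 0.225000

Trapezoidal rule: (h/2)[f(x₀) + 2f(x₁) + 2f(x₂) + ... + f(xₙ)]

x_0 = 1.5000, f(x_0) = 0.400000, coefficient = 1
x_1 = 1.7250, f(x_1) = 0.366972, coefficient = 2
x_2 = 1.9500, f(x_2) = 0.338983, coefficient = 2
x_3 = 2.1750, f(x_3) = 0.314961, coefficient = 2
x_4 = 2.4000, f(x_4) = 0.294118, coefficient = 2
x_5 = 2.6250, f(x_5) = 0.275862, coefficient = 2
x_6 = 2.8500, f(x_6) = 0.259740, coefficient = 2
x_7 = 3.0750, f(x_7) = 0.245399, coefficient = 2
x_8 = 3.3000, f(x_8) = 0.232558, coefficient = 2
x_9 = 3.5250, f(x_9) = 0.220994, coefficient = 2
x_10 = 3.7500, f(x_10) = 0.210526, coefficient = 1

I ≈ (0.225000/2) × 5.709701 = 0.642341
Exact value: 0.641854
Error: 0.000488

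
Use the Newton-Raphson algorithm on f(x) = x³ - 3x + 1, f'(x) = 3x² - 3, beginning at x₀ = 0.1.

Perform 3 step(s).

f(x) = x³ - 3x + 1
f'(x) = 3x² - 3
x₀ = 0.1

Newton-Raphson formula: x_{n+1} = x_n - f(x_n)/f'(x_n)

Iteration 1:
  f(0.100000) = 0.701000
  f'(0.100000) = -2.970000
  x_1 = 0.100000 - 0.701000/(-2.970000) = 0.336027
Iteration 2:
  f(0.336027) = 0.029861
  f'(0.336027) = -2.661258
  x_2 = 0.336027 - 0.029861/(-2.661258) = 0.347248
Iteration 3:
  f(0.347248) = 0.000128
  f'(0.347248) = -2.638257
  x_3 = 0.347248 - 0.000128/(-2.638257) = 0.347296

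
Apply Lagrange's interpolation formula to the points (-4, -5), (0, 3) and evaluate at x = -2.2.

Lagrange interpolation formula:
P(x) = Σ yᵢ × Lᵢ(x)
where Lᵢ(x) = Π_{j≠i} (x - xⱼ)/(xᵢ - xⱼ)

L_0(-2.2) = (-2.2 - 0)/(-4 - 0) = 0.550000
L_1(-2.2) = (-2.2 - (-4))/(0 - (-4)) = 0.450000

P(-2.2) = (-5)×L_0(-2.2) + 3×L_1(-2.2)
P(-2.2) = -1.400000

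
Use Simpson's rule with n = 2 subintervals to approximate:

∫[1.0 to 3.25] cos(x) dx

f(x) = cos(x)
a = 1.0, b = 3.25, n = 2
h = (b - a)/n = 1.125000

Simpson's rule: (h/3)[f(x₀) + 4f(x₁) + 2f(x₂) + ... + f(xₙ)]

x_0 = 1.0000, f(x_0) = 0.540302, coefficient = 1
x_1 = 2.1250, f(x_1) = -0.526266, coefficient = 4
x_2 = 3.2500, f(x_2) = -0.994130, coefficient = 1

I ≈ (1.125000/3) × -2.558893 = -0.959585
Exact value: -0.949666
Error: 0.009919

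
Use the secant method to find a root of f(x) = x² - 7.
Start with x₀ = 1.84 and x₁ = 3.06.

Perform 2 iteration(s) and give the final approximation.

f(x) = x² - 7
x₀ = 1.84, x₁ = 3.06

Secant formula: x_{n+1} = x_n - f(x_n)(x_n - x_{n-1})/(f(x_n) - f(x_{n-1}))

Iteration 1:
  f(1.840000) = -3.614400
  f(3.060000) = 2.363600
  x_2 = 3.060000 - 2.363600×(3.060000 - 1.840000)/(2.363600 - (-3.614400))
       = 2.577633
Iteration 2:
  f(3.060000) = 2.363600
  f(2.577633) = -0.355810
  x_3 = 2.577633 - (-0.355810)×(2.577633 - 3.060000)/(-0.355810 - 2.363600)
       = 2.640746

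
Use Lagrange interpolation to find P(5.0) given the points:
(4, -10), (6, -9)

Lagrange interpolation formula:
P(x) = Σ yᵢ × Lᵢ(x)
where Lᵢ(x) = Π_{j≠i} (x - xⱼ)/(xᵢ - xⱼ)

L_0(5.0) = (5.0 - 6)/(4 - 6) = 0.500000
L_1(5.0) = (5.0 - 4)/(6 - 4) = 0.500000

P(5.0) = (-10)×L_0(5.0) + (-9)×L_1(5.0)
P(5.0) = -9.500000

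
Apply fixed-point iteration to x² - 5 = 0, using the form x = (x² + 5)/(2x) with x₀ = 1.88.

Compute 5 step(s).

Equation: x² - 5 = 0
Fixed-point form: x = (x² + 5)/(2x)
x₀ = 1.88

x_1 = g(1.880000) = 2.269787
x_2 = g(2.269787) = 2.236318
x_3 = g(2.236318) = 2.236068
x_4 = g(2.236068) = 2.236068
x_5 = g(2.236068) = 2.236068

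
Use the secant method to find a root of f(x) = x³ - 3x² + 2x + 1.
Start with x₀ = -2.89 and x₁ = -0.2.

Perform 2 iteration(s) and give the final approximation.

f(x) = x³ - 3x² + 2x + 1
x₀ = -2.89, x₁ = -0.2

Secant formula: x_{n+1} = x_n - f(x_n)(x_n - x_{n-1})/(f(x_n) - f(x_{n-1}))

Iteration 1:
  f(-2.890000) = -53.973869
  f(-0.200000) = 0.472000
  x_2 = -0.200000 - 0.472000×(-0.200000 - (-2.890000))/(0.472000 - (-53.973869))
       = -0.223320
Iteration 2:
  f(-0.200000) = 0.472000
  f(-0.223320) = 0.392607
  x_3 = -0.223320 - 0.392607×(-0.223320 - (-0.200000))/(0.392607 - 0.472000)
       = -0.338640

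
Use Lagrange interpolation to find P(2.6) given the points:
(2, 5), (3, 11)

Lagrange interpolation formula:
P(x) = Σ yᵢ × Lᵢ(x)
where Lᵢ(x) = Π_{j≠i} (x - xⱼ)/(xᵢ - xⱼ)

L_0(2.6) = (2.6 - 3)/(2 - 3) = 0.400000
L_1(2.6) = (2.6 - 2)/(3 - 2) = 0.600000

P(2.6) = 5×L_0(2.6) + 11×L_1(2.6)
P(2.6) = 8.600000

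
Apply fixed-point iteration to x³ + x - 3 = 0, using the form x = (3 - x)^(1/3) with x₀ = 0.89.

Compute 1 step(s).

Equation: x³ + x - 3 = 0
Fixed-point form: x = (3 - x)^(1/3)
x₀ = 0.89

x_1 = g(0.890000) = 1.282609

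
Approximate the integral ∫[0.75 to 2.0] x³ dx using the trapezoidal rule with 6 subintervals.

f(x) = x³
a = 0.75, b = 2.0, n = 6
h = (b - a)/n = 0.208333

Trapezoidal rule: (h/2)[f(x₀) + 2f(x₁) + 2f(x₂) + ... + f(xₙ)]

x_0 = 0.7500, f(x_0) = 0.421875, coefficient = 1
x_1 = 0.9583, f(x_1) = 0.880136, coefficient = 2
x_2 = 1.1667, f(x_2) = 1.587963, coefficient = 2
x_3 = 1.3750, f(x_3) = 2.599609, coefficient = 2
x_4 = 1.5833, f(x_4) = 3.969329, coefficient = 2
x_5 = 1.7917, f(x_5) = 5.751374, coefficient = 2
x_6 = 2.0000, f(x_6) = 8.000000, coefficient = 1

I ≈ (0.208333/2) × 37.998698 = 3.958198
Exact value: 3.920898
Error: 0.037299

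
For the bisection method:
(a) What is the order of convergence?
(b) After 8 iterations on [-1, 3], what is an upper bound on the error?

(a) Bisection has linear (order 1) convergence; the error is halved each step.

(b) Error bound = (b-a)/2^n = (3 - (-1))/2^{8}
    = 4/2^{8}

(a) 1 (linear); (b) error ≤ 1.56e-02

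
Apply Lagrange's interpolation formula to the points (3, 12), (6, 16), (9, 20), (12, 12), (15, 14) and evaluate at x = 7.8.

Lagrange interpolation formula:
P(x) = Σ yᵢ × Lᵢ(x)
where Lᵢ(x) = Π_{j≠i} (x - xⱼ)/(xᵢ - xⱼ)

L_0(7.8) = (7.8 - 6)/(3 - 6) × (7.8 - 9)/(3 - 9) × (7.8 - 12)/(3 - 12) × (7.8 - 15)/(3 - 15) = -0.033600
L_1(7.8) = (7.8 - 3)/(6 - 3) × (7.8 - 9)/(6 - 9) × (7.8 - 12)/(6 - 12) × (7.8 - 15)/(6 - 15) = 0.358400
L_2(7.8) = (7.8 - 3)/(9 - 3) × (7.8 - 6)/(9 - 6) × (7.8 - 12)/(9 - 12) × (7.8 - 15)/(9 - 15) = 0.806400
L_3(7.8) = (7.8 - 3)/(12 - 3) × (7.8 - 6)/(12 - 6) × (7.8 - 9)/(12 - 9) × (7.8 - 15)/(12 - 15) = -0.153600
L_4(7.8) = (7.8 - 3)/(15 - 3) × (7.8 - 6)/(15 - 6) × (7.8 - 9)/(15 - 9) × (7.8 - 12)/(15 - 12) = 0.022400

P(7.8) = 12×L_0(7.8) + 16×L_1(7.8) + 20×L_2(7.8) + 12×L_3(7.8) + 14×L_4(7.8)
P(7.8) = 19.929600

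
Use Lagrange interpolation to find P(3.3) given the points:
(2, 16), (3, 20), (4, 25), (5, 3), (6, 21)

Lagrange interpolation formula:
P(x) = Σ yᵢ × Lᵢ(x)
where Lᵢ(x) = Π_{j≠i} (x - xⱼ)/(xᵢ - xⱼ)

L_0(3.3) = (3.3 - 3)/(2 - 3) × (3.3 - 4)/(2 - 4) × (3.3 - 5)/(2 - 5) × (3.3 - 6)/(2 - 6) = -0.040162
L_1(3.3) = (3.3 - 2)/(3 - 2) × (3.3 - 4)/(3 - 4) × (3.3 - 5)/(3 - 5) × (3.3 - 6)/(3 - 6) = 0.696150
L_2(3.3) = (3.3 - 2)/(4 - 2) × (3.3 - 3)/(4 - 3) × (3.3 - 5)/(4 - 5) × (3.3 - 6)/(4 - 6) = 0.447525
L_3(3.3) = (3.3 - 2)/(5 - 2) × (3.3 - 3)/(5 - 3) × (3.3 - 4)/(5 - 4) × (3.3 - 6)/(5 - 6) = -0.122850
L_4(3.3) = (3.3 - 2)/(6 - 2) × (3.3 - 3)/(6 - 3) × (3.3 - 4)/(6 - 4) × (3.3 - 5)/(6 - 5) = 0.019337

P(3.3) = 16×L_0(3.3) + 20×L_1(3.3) + 25×L_2(3.3) + 3×L_3(3.3) + 21×L_4(3.3)
P(3.3) = 24.506062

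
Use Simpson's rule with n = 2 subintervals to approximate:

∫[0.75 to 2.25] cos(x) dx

f(x) = cos(x)
a = 0.75, b = 2.25, n = 2
h = (b - a)/n = 0.750000

Simpson's rule: (h/3)[f(x₀) + 4f(x₁) + 2f(x₂) + ... + f(xₙ)]

x_0 = 0.7500, f(x_0) = 0.731689, coefficient = 1
x_1 = 1.5000, f(x_1) = 0.070737, coefficient = 4
x_2 = 2.2500, f(x_2) = -0.628174, coefficient = 1

I ≈ (0.750000/3) × 0.386464 = 0.096616
Exact value: 0.096434
Error: 0.000182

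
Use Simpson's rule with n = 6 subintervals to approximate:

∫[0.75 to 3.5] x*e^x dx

f(x) = x*e^x
a = 0.75, b = 3.5, n = 6
h = (b - a)/n = 0.458333

Simpson's rule: (h/3)[f(x₀) + 4f(x₁) + 2f(x₂) + ... + f(xₙ)]

x_0 = 0.7500, f(x_0) = 1.587750, coefficient = 1
x_1 = 1.2083, f(x_1) = 4.045379, coefficient = 4
x_2 = 1.6667, f(x_2) = 8.824150, coefficient = 2
x_3 = 2.1250, f(x_3) = 17.792407, coefficient = 4
x_4 = 2.5833, f(x_4) = 34.206439, coefficient = 2
x_5 = 3.0417, f(x_5) = 63.692848, coefficient = 4
x_6 = 3.5000, f(x_6) = 115.904082, coefficient = 1

I ≈ (0.458333/3) × 545.675547 = 83.367097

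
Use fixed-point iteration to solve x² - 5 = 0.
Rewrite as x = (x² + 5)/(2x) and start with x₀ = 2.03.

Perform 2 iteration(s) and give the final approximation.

Equation: x² - 5 = 0
Fixed-point form: x = (x² + 5)/(2x)
x₀ = 2.03

x_1 = g(2.030000) = 2.246527
x_2 = g(2.246527) = 2.236092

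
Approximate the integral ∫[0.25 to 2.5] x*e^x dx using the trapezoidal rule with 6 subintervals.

f(x) = x*e^x
a = 0.25, b = 2.5, n = 6
h = (b - a)/n = 0.375000

Trapezoidal rule: (h/2)[f(x₀) + 2f(x₁) + 2f(x₂) + ... + f(xₙ)]

x_0 = 0.2500, f(x_0) = 0.321006, coefficient = 1
x_1 = 0.6250, f(x_1) = 1.167654, coefficient = 2
x_2 = 1.0000, f(x_2) = 2.718282, coefficient = 2
x_3 = 1.3750, f(x_3) = 5.438230, coefficient = 2
x_4 = 1.7500, f(x_4) = 10.070555, coefficient = 2
x_5 = 2.1250, f(x_5) = 17.792407, coefficient = 2
x_6 = 2.5000, f(x_6) = 30.456235, coefficient = 1

I ≈ (0.375000/2) × 105.151497 = 19.715906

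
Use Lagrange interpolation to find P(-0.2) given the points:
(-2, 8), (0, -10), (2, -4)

Lagrange interpolation formula:
P(x) = Σ yᵢ × Lᵢ(x)
where Lᵢ(x) = Π_{j≠i} (x - xⱼ)/(xᵢ - xⱼ)

L_0(-0.2) = (-0.2 - 0)/(-2 - 0) × (-0.2 - 2)/(-2 - 2) = 0.055000
L_1(-0.2) = (-0.2 - (-2))/(0 - (-2)) × (-0.2 - 2)/(0 - 2) = 0.990000
L_2(-0.2) = (-0.2 - (-2))/(2 - (-2)) × (-0.2 - 0)/(2 - 0) = -0.045000

P(-0.2) = 8×L_0(-0.2) + (-10)×L_1(-0.2) + (-4)×L_2(-0.2)
P(-0.2) = -9.280000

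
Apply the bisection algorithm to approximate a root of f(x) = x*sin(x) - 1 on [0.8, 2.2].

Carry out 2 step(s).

f(x) = x*sin(x) - 1
Initial interval: [0.8, 2.2]

Iteration 1:
  c_1 = (0.800000 + 2.200000)/2 = 1.500000
  f(c_1) = f(1.500000) = 0.496242
  f(a) × f(c) < 0, new interval: [0.800000, 1.500000]
Iteration 2:
  c_2 = (0.800000 + 1.500000)/2 = 1.150000
  f(c_2) = f(1.150000) = 0.049679
  f(a) × f(c) < 0, new interval: [0.800000, 1.150000]

After 2 iteration(s), the approximation is c_2 = 1.150000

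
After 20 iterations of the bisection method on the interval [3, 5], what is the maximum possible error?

Bisection error bound: |error| ≤ (b-a)/2^n
|error| ≤ (5 - 3)/2^20 = 2/2^20
|error| ≤ 0.0000019073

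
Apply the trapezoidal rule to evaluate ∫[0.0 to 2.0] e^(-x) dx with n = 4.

f(x) = e^(-x)
a = 0.0, b = 2.0, n = 4
h = (b - a)/n = 0.500000

Trapezoidal rule: (h/2)[f(x₀) + 2f(x₁) + 2f(x₂) + ... + f(xₙ)]

x_0 = 0.0000, f(x_0) = 1.000000, coefficient = 1
x_1 = 0.5000, f(x_1) = 0.606531, coefficient = 2
x_2 = 1.0000, f(x_2) = 0.367879, coefficient = 2
x_3 = 1.5000, f(x_3) = 0.223130, coefficient = 2
x_4 = 2.0000, f(x_4) = 0.135335, coefficient = 1

I ≈ (0.500000/2) × 3.530416 = 0.882604
Exact value: 0.864665
Error: 0.017939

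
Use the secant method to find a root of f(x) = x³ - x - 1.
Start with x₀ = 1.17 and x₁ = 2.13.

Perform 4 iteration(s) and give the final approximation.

f(x) = x³ - x - 1
x₀ = 1.17, x₁ = 2.13

Secant formula: x_{n+1} = x_n - f(x_n)(x_n - x_{n-1})/(f(x_n) - f(x_{n-1}))

Iteration 1:
  f(1.170000) = -0.568387
  f(2.130000) = 6.533597
  x_2 = 2.130000 - 6.533597×(2.130000 - 1.170000)/(6.533597 - (-0.568387))
       = 1.246831
Iteration 2:
  f(2.130000) = 6.533597
  f(1.246831) = -0.308524
  x_3 = 1.246831 - (-0.308524)×(1.246831 - 2.130000)/(-0.308524 - 6.533597)
       = 1.286655
Iteration 3:
  f(1.246831) = -0.308524
  f(1.286655) = -0.156624
  x_4 = 1.286655 - (-0.156624)×(1.286655 - 1.246831)/(-0.156624 - (-0.308524))
       = 1.327717
Iteration 4:
  f(1.286655) = -0.156624
  f(1.327717) = 0.012824
  x_5 = 1.327717 - 0.012824×(1.327717 - 1.286655)/(0.012824 - (-0.156624))
       = 1.324609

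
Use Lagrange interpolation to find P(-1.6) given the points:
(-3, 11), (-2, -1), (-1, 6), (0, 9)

Lagrange interpolation formula:
P(x) = Σ yᵢ × Lᵢ(x)
where Lᵢ(x) = Π_{j≠i} (x - xⱼ)/(xᵢ - xⱼ)

L_0(-1.6) = (-1.6 - (-2))/(-3 - (-2)) × (-1.6 - (-1))/(-3 - (-1)) × (-1.6 - 0)/(-3 - 0) = -0.064000
L_1(-1.6) = (-1.6 - (-3))/(-2 - (-3)) × (-1.6 - (-1))/(-2 - (-1)) × (-1.6 - 0)/(-2 - 0) = 0.672000
L_2(-1.6) = (-1.6 - (-3))/(-1 - (-3)) × (-1.6 - (-2))/(-1 - (-2)) × (-1.6 - 0)/(-1 - 0) = 0.448000
L_3(-1.6) = (-1.6 - (-3))/(0 - (-3)) × (-1.6 - (-2))/(0 - (-2)) × (-1.6 - (-1))/(0 - (-1)) = -0.056000

P(-1.6) = 11×L_0(-1.6) + (-1)×L_1(-1.6) + 6×L_2(-1.6) + 9×L_3(-1.6)
P(-1.6) = 0.808000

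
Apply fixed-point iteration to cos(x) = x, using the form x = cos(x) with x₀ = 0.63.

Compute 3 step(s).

Equation: cos(x) = x
Fixed-point form: x = cos(x)
x₀ = 0.63

x_1 = g(0.630000) = 0.808028
x_2 = g(0.808028) = 0.690926
x_3 = g(0.690926) = 0.770656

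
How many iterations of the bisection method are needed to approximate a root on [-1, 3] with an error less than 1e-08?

We need (b-a)/2^n ≤ 1e-08
(3 - (-1))/2^n ≤ 1e-08
4/2^n ≤ 1e-08
2^n ≥ 400000000
n ≥ log₂(400000000) = 28.58
n ≥ 29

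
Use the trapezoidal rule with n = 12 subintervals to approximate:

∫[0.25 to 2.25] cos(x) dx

f(x) = cos(x)
a = 0.25, b = 2.25, n = 12
h = (b - a)/n = 0.166667

Trapezoidal rule: (h/2)[f(x₀) + 2f(x₁) + 2f(x₂) + ... + f(xₙ)]

x_0 = 0.2500, f(x_0) = 0.968912, coefficient = 1
x_1 = 0.4167, f(x_1) = 0.914443, coefficient = 2
x_2 = 0.5833, f(x_2) = 0.834631, coefficient = 2
x_3 = 0.7500, f(x_3) = 0.731689, coefficient = 2
x_4 = 0.9167, f(x_4) = 0.608469, coefficient = 2
x_5 = 1.0833, f(x_5) = 0.468386, coefficient = 2
x_6 = 1.2500, f(x_6) = 0.315322, coefficient = 2
x_7 = 1.4167, f(x_7) = 0.153520, coefficient = 2
x_8 = 1.5833, f(x_8) = -0.012537, coefficient = 2
x_9 = 1.7500, f(x_9) = -0.178246, coefficient = 2
x_10 = 1.9167, f(x_10) = -0.339016, coefficient = 2
x_11 = 2.0833, f(x_11) = -0.490390, coefficient = 2
x_12 = 2.2500, f(x_12) = -0.628174, coefficient = 1

I ≈ (0.166667/2) × 6.353283 = 0.529440
Exact value: 0.530669
Error: 0.001229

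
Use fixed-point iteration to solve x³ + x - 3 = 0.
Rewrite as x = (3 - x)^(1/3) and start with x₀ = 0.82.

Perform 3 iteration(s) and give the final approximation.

Equation: x³ + x - 3 = 0
Fixed-point form: x = (3 - x)^(1/3)
x₀ = 0.82

x_1 = g(0.820000) = 1.296638
x_2 = g(1.296638) = 1.194269
x_3 = g(1.194269) = 1.217730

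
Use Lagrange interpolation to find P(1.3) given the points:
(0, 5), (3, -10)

Lagrange interpolation formula:
P(x) = Σ yᵢ × Lᵢ(x)
where Lᵢ(x) = Π_{j≠i} (x - xⱼ)/(xᵢ - xⱼ)

L_0(1.3) = (1.3 - 3)/(0 - 3) = 0.566667
L_1(1.3) = (1.3 - 0)/(3 - 0) = 0.433333

P(1.3) = 5×L_0(1.3) + (-10)×L_1(1.3)
P(1.3) = -1.500000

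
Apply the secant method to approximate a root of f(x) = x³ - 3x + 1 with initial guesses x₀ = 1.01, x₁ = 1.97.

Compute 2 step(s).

f(x) = x³ - 3x + 1
x₀ = 1.01, x₁ = 1.97

Secant formula: x_{n+1} = x_n - f(x_n)(x_n - x_{n-1})/(f(x_n) - f(x_{n-1}))

Iteration 1:
  f(1.010000) = -0.999699
  f(1.970000) = 2.735373
  x_2 = 1.970000 - 2.735373×(1.970000 - 1.010000)/(2.735373 - (-0.999699))
       = 1.266946
Iteration 2:
  f(1.970000) = 2.735373
  f(1.266946) = -0.767197
  x_3 = 1.266946 - (-0.767197)×(1.266946 - 1.970000)/(-0.767197 - 2.735373)
       = 1.420942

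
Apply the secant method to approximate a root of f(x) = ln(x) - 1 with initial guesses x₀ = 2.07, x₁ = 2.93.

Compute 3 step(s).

f(x) = ln(x) - 1
x₀ = 2.07, x₁ = 2.93

Secant formula: x_{n+1} = x_n - f(x_n)(x_n - x_{n-1})/(f(x_n) - f(x_{n-1}))

Iteration 1:
  f(2.070000) = -0.272451
  f(2.930000) = 0.075002
  x_2 = 2.930000 - 0.075002×(2.930000 - 2.070000)/(0.075002 - (-0.272451))
       = 2.744358
Iteration 2:
  f(2.930000) = 0.075002
  f(2.744358) = 0.009547
  x_3 = 2.744358 - 0.009547×(2.744358 - 2.930000)/(0.009547 - 0.075002)
       = 2.717281
Iteration 3:
  f(2.744358) = 0.009547
  f(2.717281) = -0.000368
  x_4 = 2.717281 - (-0.000368)×(2.717281 - 2.744358)/(-0.000368 - 0.009547)
       = 2.718287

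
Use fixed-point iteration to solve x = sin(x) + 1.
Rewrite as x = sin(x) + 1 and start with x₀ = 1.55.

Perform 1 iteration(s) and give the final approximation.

Equation: x = sin(x) + 1
Fixed-point form: x = sin(x) + 1
x₀ = 1.55

x_1 = g(1.550000) = 1.999784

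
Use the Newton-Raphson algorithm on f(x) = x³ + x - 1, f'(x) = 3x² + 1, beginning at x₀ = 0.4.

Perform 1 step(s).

f(x) = x³ + x - 1
f'(x) = 3x² + 1
x₀ = 0.4

Newton-Raphson formula: x_{n+1} = x_n - f(x_n)/f'(x_n)

Iteration 1:
  f(0.400000) = -0.536000
  f'(0.400000) = 1.480000
  x_1 = 0.400000 - (-0.536000)/1.480000 = 0.762162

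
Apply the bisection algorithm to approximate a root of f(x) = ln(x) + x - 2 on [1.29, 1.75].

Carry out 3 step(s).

f(x) = ln(x) + x - 2
Initial interval: [1.29, 1.75]

Iteration 1:
  c_1 = (1.290000 + 1.750000)/2 = 1.520000
  f(c_1) = f(1.520000) = -0.061290
  f(a) × f(c) ≥ 0, new interval: [1.520000, 1.750000]
Iteration 2:
  c_2 = (1.520000 + 1.750000)/2 = 1.635000
  f(c_2) = f(1.635000) = 0.126643
  f(a) × f(c) < 0, new interval: [1.520000, 1.635000]
Iteration 3:
  c_3 = (1.520000 + 1.635000)/2 = 1.577500
  f(c_3) = f(1.577500) = 0.033341
  f(a) × f(c) < 0, new interval: [1.520000, 1.577500]

After 3 iteration(s), the approximation is c_3 = 1.577500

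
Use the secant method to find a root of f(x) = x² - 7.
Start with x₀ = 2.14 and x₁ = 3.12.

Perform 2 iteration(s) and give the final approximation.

f(x) = x² - 7
x₀ = 2.14, x₁ = 3.12

Secant formula: x_{n+1} = x_n - f(x_n)(x_n - x_{n-1})/(f(x_n) - f(x_{n-1}))

Iteration 1:
  f(2.140000) = -2.420400
  f(3.120000) = 2.734400
  x_2 = 3.120000 - 2.734400×(3.120000 - 2.140000)/(2.734400 - (-2.420400))
       = 2.600152
Iteration 2:
  f(3.120000) = 2.734400
  f(2.600152) = -0.239209
  x_3 = 2.600152 - (-0.239209)×(2.600152 - 3.120000)/(-0.239209 - 2.734400)
       = 2.641971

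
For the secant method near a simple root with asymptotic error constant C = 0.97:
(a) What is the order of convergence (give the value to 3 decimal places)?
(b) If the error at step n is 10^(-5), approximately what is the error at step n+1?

(a) Secant method has superlinear convergence with order φ = (1+√5)/2 ≈ 1.618.
    This means |e_{n+1}| ≈ C|e_n|^1.618.

(b) With |e_n| = 10^(-5) and C = 0.97:
    |e_{n+1}| ≈ 0.97 × (10^(-5))^1.618 = 0.97 × 10^(-8.09)

(a) ≈ 1.618 (golden ratio); (b) |e_{n+1}| ≈ 7.881e-09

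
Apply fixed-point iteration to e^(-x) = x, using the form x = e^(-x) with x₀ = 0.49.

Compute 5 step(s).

Equation: e^(-x) = x
Fixed-point form: x = e^(-x)
x₀ = 0.49

x_1 = g(0.490000) = 0.612626
x_2 = g(0.612626) = 0.541926
x_3 = g(0.541926) = 0.581627
x_4 = g(0.581627) = 0.558988
x_5 = g(0.558988) = 0.571787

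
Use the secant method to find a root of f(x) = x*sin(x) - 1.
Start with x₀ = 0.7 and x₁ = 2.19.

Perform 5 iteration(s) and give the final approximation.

f(x) = x*sin(x) - 1
x₀ = 0.7, x₁ = 2.19

Secant formula: x_{n+1} = x_n - f(x_n)(x_n - x_{n-1})/(f(x_n) - f(x_{n-1}))

Iteration 1:
  f(0.700000) = -0.549048
  f(2.190000) = 0.783407
  x_2 = 2.190000 - 0.783407×(2.190000 - 0.700000)/(0.783407 - (-0.549048))
       = 1.313966
Iteration 2:
  f(2.190000) = 0.783407
  f(1.313966) = 0.270867
  x_3 = 1.313966 - 0.270867×(1.313966 - 2.190000)/(0.270867 - 0.783407)
       = 0.850998
Iteration 3:
  f(1.313966) = 0.270867
  f(0.850998) = -0.360102
  x_4 = 0.850998 - (-0.360102)×(0.850998 - 1.313966)/(-0.360102 - 0.270867)
       = 1.115219
Iteration 4:
  f(0.850998) = -0.360102
  f(1.115219) = 0.001475
  x_5 = 1.115219 - 0.001475×(1.115219 - 0.850998)/(0.001475 - (-0.360102))
       = 1.114141
Iteration 5:
  f(1.115219) = 0.001475
  f(1.114141) = -0.000022
  x_6 = 1.114141 - (-0.000022)×(1.114141 - 1.115219)/(-0.000022 - 0.001475)
       = 1.114157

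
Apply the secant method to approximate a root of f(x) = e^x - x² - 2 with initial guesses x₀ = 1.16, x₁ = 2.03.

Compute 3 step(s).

f(x) = e^x - x² - 2
x₀ = 1.16, x₁ = 2.03

Secant formula: x_{n+1} = x_n - f(x_n)(x_n - x_{n-1})/(f(x_n) - f(x_{n-1}))

Iteration 1:
  f(1.160000) = -0.155667
  f(2.030000) = 1.493186
  x_2 = 2.030000 - 1.493186×(2.030000 - 1.160000)/(1.493186 - (-0.155667))
       = 1.242136
Iteration 2:
  f(2.030000) = 1.493186
  f(1.242136) = -0.079899
  x_3 = 1.242136 - (-0.079899)×(1.242136 - 2.030000)/(-0.079899 - 1.493186)
       = 1.282153
Iteration 3:
  f(1.242136) = -0.079899
  f(1.282153) = -0.039525
  x_4 = 1.282153 - (-0.039525)×(1.282153 - 1.242136)/(-0.039525 - (-0.079899))
       = 1.321328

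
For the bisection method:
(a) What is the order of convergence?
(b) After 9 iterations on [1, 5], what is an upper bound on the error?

(a) Bisection has linear (order 1) convergence; the error is halved each step.

(b) Error bound = (b-a)/2^n = (5 - 1)/2^{9}
    = 4/2^{9}

(a) 1 (linear); (b) error ≤ 7.81e-03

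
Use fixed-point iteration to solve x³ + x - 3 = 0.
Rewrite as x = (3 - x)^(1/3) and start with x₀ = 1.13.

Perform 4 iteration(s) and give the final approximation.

Equation: x³ + x - 3 = 0
Fixed-point form: x = (3 - x)^(1/3)
x₀ = 1.13

x_1 = g(1.130000) = 1.232009
x_2 = g(1.232009) = 1.209187
x_3 = g(1.209187) = 1.214367
x_4 = g(1.214367) = 1.213195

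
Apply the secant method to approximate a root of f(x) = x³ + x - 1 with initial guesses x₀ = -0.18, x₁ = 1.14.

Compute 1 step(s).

f(x) = x³ + x - 1
x₀ = -0.18, x₁ = 1.14

Secant formula: x_{n+1} = x_n - f(x_n)(x_n - x_{n-1})/(f(x_n) - f(x_{n-1}))

Iteration 1:
  f(-0.180000) = -1.185832
  f(1.140000) = 1.621544
  x_2 = 1.140000 - 1.621544×(1.140000 - (-0.180000))/(1.621544 - (-1.185832))
       = 0.377566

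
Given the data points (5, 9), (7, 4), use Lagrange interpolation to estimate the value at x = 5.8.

Lagrange interpolation formula:
P(x) = Σ yᵢ × Lᵢ(x)
where Lᵢ(x) = Π_{j≠i} (x - xⱼ)/(xᵢ - xⱼ)

L_0(5.8) = (5.8 - 7)/(5 - 7) = 0.600000
L_1(5.8) = (5.8 - 5)/(7 - 5) = 0.400000

P(5.8) = 9×L_0(5.8) + 4×L_1(5.8)
P(5.8) = 7.000000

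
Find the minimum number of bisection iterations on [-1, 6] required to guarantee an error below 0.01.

We need (b-a)/2^n ≤ 0.01
(6 - (-1))/2^n ≤ 0.01
7/2^n ≤ 0.01
2^n ≥ 700
n ≥ log₂(700) = 9.45
n ≥ 10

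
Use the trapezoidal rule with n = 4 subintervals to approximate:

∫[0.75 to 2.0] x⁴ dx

f(x) = x⁴
a = 0.75, b = 2.0, n = 4
h = (b - a)/n = 0.312500

Trapezoidal rule: (h/2)[f(x₀) + 2f(x₁) + 2f(x₂) + ... + f(xₙ)]

x_0 = 0.7500, f(x_0) = 0.316406, coefficient = 1
x_1 = 1.0625, f(x_1) = 1.274429, coefficient = 2
x_2 = 1.3750, f(x_2) = 3.574463, coefficient = 2
x_3 = 1.6875, f(x_3) = 8.109146, coefficient = 2
x_4 = 2.0000, f(x_4) = 16.000000, coefficient = 1

I ≈ (0.312500/2) × 42.232483 = 6.598825
Exact value: 6.352539
Error: 0.246286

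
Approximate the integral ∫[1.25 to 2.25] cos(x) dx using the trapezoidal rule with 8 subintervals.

f(x) = cos(x)
a = 1.25, b = 2.25, n = 8
h = (b - a)/n = 0.125000

Trapezoidal rule: (h/2)[f(x₀) + 2f(x₁) + 2f(x₂) + ... + f(xₙ)]

x_0 = 1.2500, f(x_0) = 0.315322, coefficient = 1
x_1 = 1.3750, f(x_1) = 0.194548, coefficient = 2
x_2 = 1.5000, f(x_2) = 0.070737, coefficient = 2
x_3 = 1.6250, f(x_3) = -0.054177, coefficient = 2
x_4 = 1.7500, f(x_4) = -0.178246, coefficient = 2
x_5 = 1.8750, f(x_5) = -0.299534, coefficient = 2
x_6 = 2.0000, f(x_6) = -0.416147, coefficient = 2
x_7 = 2.1250, f(x_7) = -0.526266, coefficient = 2
x_8 = 2.2500, f(x_8) = -0.628174, coefficient = 1

I ≈ (0.125000/2) × -2.731021 = -0.170689
Exact value: -0.170911
Error: 0.000223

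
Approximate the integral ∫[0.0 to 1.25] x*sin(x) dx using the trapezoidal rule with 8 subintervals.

f(x) = x*sin(x)
a = 0.0, b = 1.25, n = 8
h = (b - a)/n = 0.156250

Trapezoidal rule: (h/2)[f(x₀) + 2f(x₁) + 2f(x₂) + ... + f(xₙ)]

x_0 = 0.0000, f(x_0) = 0.000000, coefficient = 1
x_1 = 0.1562, f(x_1) = 0.024315, coefficient = 2
x_2 = 0.3125, f(x_2) = 0.096075, coefficient = 2
x_3 = 0.4688, f(x_3) = 0.211768, coefficient = 2
x_4 = 0.6250, f(x_4) = 0.365686, coefficient = 2
x_5 = 0.7812, f(x_5) = 0.550131, coefficient = 2
x_6 = 0.9375, f(x_6) = 0.755701, coefficient = 2
x_7 = 1.0938, f(x_7) = 0.971638, coefficient = 2
x_8 = 1.2500, f(x_8) = 1.186231, coefficient = 1

I ≈ (0.156250/2) × 7.136857 = 0.557567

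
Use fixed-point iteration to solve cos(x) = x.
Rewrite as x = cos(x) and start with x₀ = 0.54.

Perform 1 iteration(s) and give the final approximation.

Equation: cos(x) = x
Fixed-point form: x = cos(x)
x₀ = 0.54

x_1 = g(0.540000) = 0.857709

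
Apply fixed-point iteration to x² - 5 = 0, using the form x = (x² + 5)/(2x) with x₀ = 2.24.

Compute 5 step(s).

Equation: x² - 5 = 0
Fixed-point form: x = (x² + 5)/(2x)
x₀ = 2.24

x_1 = g(2.240000) = 2.236071
x_2 = g(2.236071) = 2.236068
x_3 = g(2.236068) = 2.236068
x_4 = g(2.236068) = 2.236068
x_5 = g(2.236068) = 2.236068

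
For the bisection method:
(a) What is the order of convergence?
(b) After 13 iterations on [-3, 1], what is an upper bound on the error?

(a) Bisection has linear (order 1) convergence; the error is halved each step.

(b) Error bound = (b-a)/2^n = (1 - (-3))/2^{13}
    = 4/2^{13}

(a) 1 (linear); (b) error ≤ 4.88e-04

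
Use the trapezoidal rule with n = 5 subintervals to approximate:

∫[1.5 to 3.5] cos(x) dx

f(x) = cos(x)
a = 1.5, b = 3.5, n = 5
h = (b - a)/n = 0.400000

Trapezoidal rule: (h/2)[f(x₀) + 2f(x₁) + 2f(x₂) + ... + f(xₙ)]

x_0 = 1.5000, f(x_0) = 0.070737, coefficient = 1
x_1 = 1.9000, f(x_1) = -0.323290, coefficient = 2
x_2 = 2.3000, f(x_2) = -0.666276, coefficient = 2
x_3 = 2.7000, f(x_3) = -0.904072, coefficient = 2
x_4 = 3.1000, f(x_4) = -0.999135, coefficient = 2
x_5 = 3.5000, f(x_5) = -0.936457, coefficient = 1

I ≈ (0.400000/2) × -6.651265 = -1.330253
Exact value: -1.348278
Error: 0.018025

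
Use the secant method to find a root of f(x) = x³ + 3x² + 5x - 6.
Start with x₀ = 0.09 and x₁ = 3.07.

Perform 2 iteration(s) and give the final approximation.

f(x) = x³ + 3x² + 5x - 6
x₀ = 0.09, x₁ = 3.07

Secant formula: x_{n+1} = x_n - f(x_n)(x_n - x_{n-1})/(f(x_n) - f(x_{n-1}))

Iteration 1:
  f(0.090000) = -5.524971
  f(3.070000) = 66.559143
  x_2 = 3.070000 - 66.559143×(3.070000 - 0.090000)/(66.559143 - (-5.524971))
       = 0.318406
Iteration 2:
  f(3.070000) = 66.559143
  f(0.318406) = -4.071545
  x_3 = 0.318406 - (-4.071545)×(0.318406 - 3.070000)/(-4.071545 - 66.559143)
       = 0.477023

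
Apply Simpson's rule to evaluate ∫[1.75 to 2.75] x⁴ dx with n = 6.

f(x) = x⁴
a = 1.75, b = 2.75, n = 6
h = (b - a)/n = 0.166667

Simpson's rule: (h/3)[f(x₀) + 4f(x₁) + 2f(x₂) + ... + f(xₙ)]

x_0 = 1.7500, f(x_0) = 9.378906, coefficient = 1
x_1 = 1.9167, f(x_1) = 13.495419, coefficient = 4
x_2 = 2.0833, f(x_2) = 18.838011, coefficient = 2
x_3 = 2.2500, f(x_3) = 25.628906, coefficient = 4
x_4 = 2.4167, f(x_4) = 34.108845, coefficient = 2
x_5 = 2.5833, f(x_5) = 44.537085, coefficient = 4
x_6 = 2.7500, f(x_6) = 57.191406, coefficient = 1

I ≈ (0.166667/3) × 507.109664 = 28.172759
Exact value: 28.172656
Error: 0.000103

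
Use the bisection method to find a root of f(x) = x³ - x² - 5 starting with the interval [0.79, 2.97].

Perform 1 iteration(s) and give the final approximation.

f(x) = x³ - x² - 5
Initial interval: [0.79, 2.97]

Iteration 1:
  c_1 = (0.790000 + 2.970000)/2 = 1.880000
  f(c_1) = f(1.880000) = -1.889728
  f(a) × f(c) ≥ 0, new interval: [1.880000, 2.970000]

After 1 iteration(s), the approximation is c_1 = 1.880000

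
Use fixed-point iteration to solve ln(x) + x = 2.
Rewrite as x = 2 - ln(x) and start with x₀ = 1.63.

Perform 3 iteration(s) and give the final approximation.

Equation: ln(x) + x = 2
Fixed-point form: x = 2 - ln(x)
x₀ = 1.63

x_1 = g(1.630000) = 1.511420
x_2 = g(1.511420) = 1.586950
x_3 = g(1.586950) = 1.538186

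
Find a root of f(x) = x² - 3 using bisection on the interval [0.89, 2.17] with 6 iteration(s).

f(x) = x² - 3
Initial interval: [0.89, 2.17]

Iteration 1:
  c_1 = (0.890000 + 2.170000)/2 = 1.530000
  f(c_1) = f(1.530000) = -0.659100
  f(a) × f(c) ≥ 0, new interval: [1.530000, 2.170000]
Iteration 2:
  c_2 = (1.530000 + 2.170000)/2 = 1.850000
  f(c_2) = f(1.850000) = 0.422500
  f(a) × f(c) < 0, new interval: [1.530000, 1.850000]
Iteration 3:
  c_3 = (1.530000 + 1.850000)/2 = 1.690000
  f(c_3) = f(1.690000) = -0.143900
  f(a) × f(c) ≥ 0, new interval: [1.690000, 1.850000]
Iteration 4:
  c_4 = (1.690000 + 1.850000)/2 = 1.770000
  f(c_4) = f(1.770000) = 0.132900
  f(a) × f(c) < 0, new interval: [1.690000, 1.770000]
Iteration 5:
  c_5 = (1.690000 + 1.770000)/2 = 1.730000
  f(c_5) = f(1.730000) = -0.007100
  f(a) × f(c) ≥ 0, new interval: [1.730000, 1.770000]
Iteration 6:
  c_6 = (1.730000 + 1.770000)/2 = 1.750000
  f(c_6) = f(1.750000) = 0.062500
  f(a) × f(c) < 0, new interval: [1.730000, 1.750000]

After 6 iteration(s), the approximation is c_6 = 1.750000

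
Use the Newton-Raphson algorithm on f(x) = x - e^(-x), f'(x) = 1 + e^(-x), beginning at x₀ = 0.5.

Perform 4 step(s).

f(x) = x - e^(-x)
f'(x) = 1 + e^(-x)
x₀ = 0.5

Newton-Raphson formula: x_{n+1} = x_n - f(x_n)/f'(x_n)

Iteration 1:
  f(0.500000) = -0.106531
  f'(0.500000) = 1.606531
  x_1 = 0.500000 - (-0.106531)/1.606531 = 0.566311
Iteration 2:
  f(0.566311) = -0.001305
  f'(0.566311) = 1.567616
  x_2 = 0.566311 - (-0.001305)/1.567616 = 0.567143
Iteration 3:
  f(0.567143) = 0.000000
  f'(0.567143) = 1.567143
  x_3 = 0.567143 - 0.000000/1.567143 = 0.567143
Iteration 4:
  f(0.567143) = 0.000000
  f'(0.567143) = 1.567143
  x_4 = 0.567143 - 0.000000/1.567143 = 0.567143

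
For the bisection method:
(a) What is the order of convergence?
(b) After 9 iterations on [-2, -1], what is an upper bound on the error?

(a) Bisection has linear (order 1) convergence; the error is halved each step.

(b) Error bound = (b-a)/2^n = (-1 - (-2))/2^{9}
    = 1/2^{9}

(a) 1 (linear); (b) error ≤ 1.95e-03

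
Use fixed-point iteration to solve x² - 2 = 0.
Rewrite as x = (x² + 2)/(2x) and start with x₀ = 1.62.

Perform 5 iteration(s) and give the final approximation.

Equation: x² - 2 = 0
Fixed-point form: x = (x² + 2)/(2x)
x₀ = 1.62

x_1 = g(1.620000) = 1.427284
x_2 = g(1.427284) = 1.414273
x_3 = g(1.414273) = 1.414214
x_4 = g(1.414214) = 1.414214
x_5 = g(1.414214) = 1.414214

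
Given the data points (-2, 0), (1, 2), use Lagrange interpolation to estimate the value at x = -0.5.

Lagrange interpolation formula:
P(x) = Σ yᵢ × Lᵢ(x)
where Lᵢ(x) = Π_{j≠i} (x - xⱼ)/(xᵢ - xⱼ)

L_0(-0.5) = (-0.5 - 1)/(-2 - 1) = 0.500000
L_1(-0.5) = (-0.5 - (-2))/(1 - (-2)) = 0.500000

P(-0.5) = 0×L_0(-0.5) + 2×L_1(-0.5)
P(-0.5) = 1.000000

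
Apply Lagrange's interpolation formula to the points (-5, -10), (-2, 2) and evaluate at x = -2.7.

Lagrange interpolation formula:
P(x) = Σ yᵢ × Lᵢ(x)
where Lᵢ(x) = Π_{j≠i} (x - xⱼ)/(xᵢ - xⱼ)

L_0(-2.7) = (-2.7 - (-2))/(-5 - (-2)) = 0.233333
L_1(-2.7) = (-2.7 - (-5))/(-2 - (-5)) = 0.766667

P(-2.7) = (-10)×L_0(-2.7) + 2×L_1(-2.7)
P(-2.7) = -0.800000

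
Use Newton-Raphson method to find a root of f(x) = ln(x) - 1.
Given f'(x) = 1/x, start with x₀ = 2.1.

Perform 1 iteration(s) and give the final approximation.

f(x) = ln(x) - 1
f'(x) = 1/x
x₀ = 2.1

Newton-Raphson formula: x_{n+1} = x_n - f(x_n)/f'(x_n)

Iteration 1:
  f(2.100000) = -0.258063
  f'(2.100000) = 0.476190
  x_1 = 2.100000 - (-0.258063)/0.476190 = 2.641932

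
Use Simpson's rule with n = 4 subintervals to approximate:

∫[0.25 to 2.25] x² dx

f(x) = x²
a = 0.25, b = 2.25, n = 4
h = (b - a)/n = 0.500000

Simpson's rule: (h/3)[f(x₀) + 4f(x₁) + 2f(x₂) + ... + f(xₙ)]

x_0 = 0.2500, f(x_0) = 0.062500, coefficient = 1
x_1 = 0.7500, f(x_1) = 0.562500, coefficient = 4
x_2 = 1.2500, f(x_2) = 1.562500, coefficient = 2
x_3 = 1.7500, f(x_3) = 3.062500, coefficient = 4
x_4 = 2.2500, f(x_4) = 5.062500, coefficient = 1

I ≈ (0.500000/3) × 22.750000 = 3.791667
Exact value: 3.791667
Error: 0.000000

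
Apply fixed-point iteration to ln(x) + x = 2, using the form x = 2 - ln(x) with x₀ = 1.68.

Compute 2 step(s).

Equation: ln(x) + x = 2
Fixed-point form: x = 2 - ln(x)
x₀ = 1.68

x_1 = g(1.680000) = 1.481206
x_2 = g(1.481206) = 1.607143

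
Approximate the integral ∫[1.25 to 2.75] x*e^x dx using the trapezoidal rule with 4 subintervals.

f(x) = x*e^x
a = 1.25, b = 2.75, n = 4
h = (b - a)/n = 0.375000

Trapezoidal rule: (h/2)[f(x₀) + 2f(x₁) + 2f(x₂) + ... + f(xₙ)]

x_0 = 1.2500, f(x_0) = 4.362929, coefficient = 1
x_1 = 1.6250, f(x_1) = 8.252431, coefficient = 2
x_2 = 2.0000, f(x_2) = 14.778112, coefficient = 2
x_3 = 2.3750, f(x_3) = 25.533656, coefficient = 2
x_4 = 2.7500, f(x_4) = 43.017238, coefficient = 1

I ≈ (0.375000/2) × 144.508565 = 27.095356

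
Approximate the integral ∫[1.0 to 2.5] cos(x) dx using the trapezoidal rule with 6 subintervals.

f(x) = cos(x)
a = 1.0, b = 2.5, n = 6
h = (b - a)/n = 0.250000

Trapezoidal rule: (h/2)[f(x₀) + 2f(x₁) + 2f(x₂) + ... + f(xₙ)]

x_0 = 1.0000, f(x_0) = 0.540302, coefficient = 1
x_1 = 1.2500, f(x_1) = 0.315322, coefficient = 2
x_2 = 1.5000, f(x_2) = 0.070737, coefficient = 2
x_3 = 1.7500, f(x_3) = -0.178246, coefficient = 2
x_4 = 2.0000, f(x_4) = -0.416147, coefficient = 2
x_5 = 2.2500, f(x_5) = -0.628174, coefficient = 2
x_6 = 2.5000, f(x_6) = -0.801144, coefficient = 1

I ≈ (0.250000/2) × -1.933855 = -0.241732
Exact value: -0.242999
Error: 0.001267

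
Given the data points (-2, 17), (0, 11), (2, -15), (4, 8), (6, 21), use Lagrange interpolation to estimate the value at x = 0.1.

Lagrange interpolation formula:
P(x) = Σ yᵢ × Lᵢ(x)
where Lᵢ(x) = Π_{j≠i} (x - xⱼ)/(xᵢ - xⱼ)

L_0(0.1) = (0.1 - 0)/(-2 - 0) × (0.1 - 2)/(-2 - 2) × (0.1 - 4)/(-2 - 4) × (0.1 - 6)/(-2 - 6) = -0.011385
L_1(0.1) = (0.1 - (-2))/(0 - (-2)) × (0.1 - 2)/(0 - 2) × (0.1 - 4)/(0 - 4) × (0.1 - 6)/(0 - 6) = 0.956353
L_2(0.1) = (0.1 - (-2))/(2 - (-2)) × (0.1 - 0)/(2 - 0) × (0.1 - 4)/(2 - 4) × (0.1 - 6)/(2 - 6) = 0.075502
L_3(0.1) = (0.1 - (-2))/(4 - (-2)) × (0.1 - 0)/(4 - 0) × (0.1 - 2)/(4 - 2) × (0.1 - 6)/(4 - 6) = -0.024522
L_4(0.1) = (0.1 - (-2))/(6 - (-2)) × (0.1 - 0)/(6 - 0) × (0.1 - 2)/(6 - 2) × (0.1 - 4)/(6 - 4) = 0.004052

P(0.1) = 17×L_0(0.1) + 11×L_1(0.1) + (-15)×L_2(0.1) + 8×L_3(0.1) + 21×L_4(0.1)
P(0.1) = 9.082737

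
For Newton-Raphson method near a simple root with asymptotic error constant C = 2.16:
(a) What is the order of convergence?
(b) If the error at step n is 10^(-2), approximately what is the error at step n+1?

(a) Newton-Raphson has quadratic (order 2) convergence near simple roots.
    This means |e_{n+1}| ≈ C|e_n|².

(b) With |e_n| = 10^(-2) and C = 2.16:
    |e_{n+1}| ≈ 2.16 × (10^(-2))² = 2.16 × 10^(-4)

(a) 2 (quadratic); (b) |e_{n+1}| ≈ 2.160e-04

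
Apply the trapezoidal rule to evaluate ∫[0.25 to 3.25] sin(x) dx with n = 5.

f(x) = sin(x)
a = 0.25, b = 3.25, n = 5
h = (b - a)/n = 0.600000

Trapezoidal rule: (h/2)[f(x₀) + 2f(x₁) + 2f(x₂) + ... + f(xₙ)]

x_0 = 0.2500, f(x_0) = 0.247404, coefficient = 1
x_1 = 0.8500, f(x_1) = 0.751280, coefficient = 2
x_2 = 1.4500, f(x_2) = 0.992713, coefficient = 2
x_3 = 2.0500, f(x_3) = 0.887362, coefficient = 2
x_4 = 2.6500, f(x_4) = 0.472031, coefficient = 2
x_5 = 3.2500, f(x_5) = -0.108195, coefficient = 1

I ≈ (0.600000/2) × 6.345981 = 1.903794
Exact value: 1.963042
Error: 0.059248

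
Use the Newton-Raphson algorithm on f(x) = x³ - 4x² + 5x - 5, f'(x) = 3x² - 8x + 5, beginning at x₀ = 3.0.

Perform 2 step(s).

f(x) = x³ - 4x² + 5x - 5
f'(x) = 3x² - 8x + 5
x₀ = 3.0

Newton-Raphson formula: x_{n+1} = x_n - f(x_n)/f'(x_n)

Iteration 1:
  f(3.000000) = 1.000000
  f'(3.000000) = 8.000000
  x_1 = 3.000000 - 1.000000/8.000000 = 2.875000
Iteration 2:
  f(2.875000) = 0.076172
  f'(2.875000) = 6.796875
  x_2 = 2.875000 - 0.076172/6.796875 = 2.863793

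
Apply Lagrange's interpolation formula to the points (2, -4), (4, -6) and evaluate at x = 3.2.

Lagrange interpolation formula:
P(x) = Σ yᵢ × Lᵢ(x)
where Lᵢ(x) = Π_{j≠i} (x - xⱼ)/(xᵢ - xⱼ)

L_0(3.2) = (3.2 - 4)/(2 - 4) = 0.400000
L_1(3.2) = (3.2 - 2)/(4 - 2) = 0.600000

P(3.2) = (-4)×L_0(3.2) + (-6)×L_1(3.2)
P(3.2) = -5.200000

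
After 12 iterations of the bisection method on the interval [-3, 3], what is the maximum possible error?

Bisection error bound: |error| ≤ (b-a)/2^n
|error| ≤ (3 - (-3))/2^12 = 6/2^12
|error| ≤ 0.0014648438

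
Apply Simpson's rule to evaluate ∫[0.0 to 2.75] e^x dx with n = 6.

f(x) = e^x
a = 0.0, b = 2.75, n = 6
h = (b - a)/n = 0.458333

Simpson's rule: (h/3)[f(x₀) + 4f(x₁) + 2f(x₂) + ... + f(xₙ)]

x_0 = 0.0000, f(x_0) = 1.000000, coefficient = 1
x_1 = 0.4583, f(x_1) = 1.581436, coefficient = 4
x_2 = 0.9167, f(x_2) = 2.500940, coefficient = 2
x_3 = 1.3750, f(x_3) = 3.955077, coefficient = 4
x_4 = 1.8333, f(x_4) = 6.254701, coefficient = 2
x_5 = 2.2917, f(x_5) = 9.891410, coefficient = 4
x_6 = 2.7500, f(x_6) = 15.642632, coefficient = 1

I ≈ (0.458333/3) × 95.865603 = 14.646134
Exact value: 14.642632
Error: 0.003502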